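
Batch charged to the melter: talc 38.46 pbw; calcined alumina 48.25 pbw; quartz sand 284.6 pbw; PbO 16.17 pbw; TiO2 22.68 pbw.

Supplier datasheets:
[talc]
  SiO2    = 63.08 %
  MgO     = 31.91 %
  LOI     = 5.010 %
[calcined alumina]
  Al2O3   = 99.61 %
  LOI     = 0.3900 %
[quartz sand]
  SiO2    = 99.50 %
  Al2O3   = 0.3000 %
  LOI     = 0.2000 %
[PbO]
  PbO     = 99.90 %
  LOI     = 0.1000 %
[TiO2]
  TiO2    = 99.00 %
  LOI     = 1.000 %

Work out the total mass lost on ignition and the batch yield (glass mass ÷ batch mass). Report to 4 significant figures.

Mid-chain values are displayed, rounded to four significant digits, alongside each step — all internal work runs at full float precision through the solve. Each reported number takes a single rounding — the derived quantities are recomputed at full precision (yield, the five compositions, LOI, glass mass, the totals) using the weight values for 407.2 pbw of glass, as set out in question or answer.
Per-material ignition loss:
  talc: 38.46 × 0.05010 = 1.927 pbw
  calcined alumina: 48.25 × 0.003900 = 0.1882 pbw
  quartz sand: 284.6 × 0.002000 = 0.5692 pbw
  PbO: 16.17 × 0.001000 = 0.01617 pbw
  TiO2: 22.68 × 0.01000 = 0.2268 pbw
Total LOI = 2.927 pbw
Glass = batch − LOI = 410.2 − 2.927 = 407.2 pbw

LOI loss = 2.927 pbw; glass = 407.2 pbw; yield = 99.29%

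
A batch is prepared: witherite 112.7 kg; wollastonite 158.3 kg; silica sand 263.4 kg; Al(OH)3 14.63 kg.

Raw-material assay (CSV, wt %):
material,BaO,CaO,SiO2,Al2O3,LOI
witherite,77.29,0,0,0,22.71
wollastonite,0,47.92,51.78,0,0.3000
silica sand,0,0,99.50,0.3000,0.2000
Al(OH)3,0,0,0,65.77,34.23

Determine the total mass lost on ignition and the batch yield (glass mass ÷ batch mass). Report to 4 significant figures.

LOI loss = 31.60 kg; glass = 517.4 kg; yield = 94.24%

In-progress results are printed, with 4-significant-digit rounding, in the printout — all arithmetic runs at exact precision throughout — exactly one rounding lands on every reported number. All derived quantities, which include LOI, the yield, four oxide percentages, glass mass, the totals, are recomputed at full precision, exactly as shown in question or answer, using the weight values on 517.4 kg of glass.
Material-by-material LOI:
  witherite: 112.7 × 0.2271 = 25.59 kg
  wollastonite: 158.3 × 0.003000 = 0.4749 kg
  silica sand: 263.4 × 0.002000 = 0.5268 kg
  Al(OH)3: 14.63 × 0.3423 = 5.008 kg
Total LOI = 31.60 kg
Glass = batch − LOI = 549.0 − 31.60 = 517.4 kg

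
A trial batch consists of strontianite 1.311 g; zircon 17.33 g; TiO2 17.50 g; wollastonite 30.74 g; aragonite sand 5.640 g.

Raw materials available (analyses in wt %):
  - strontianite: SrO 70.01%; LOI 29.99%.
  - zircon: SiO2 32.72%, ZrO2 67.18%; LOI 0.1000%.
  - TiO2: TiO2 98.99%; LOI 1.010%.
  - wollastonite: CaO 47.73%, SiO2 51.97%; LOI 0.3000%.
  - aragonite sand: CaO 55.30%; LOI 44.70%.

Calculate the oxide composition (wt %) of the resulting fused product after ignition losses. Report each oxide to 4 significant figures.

Glass mass = 69.32 g (batch 72.52 − LOI 3.201).
Composition: CaO 25.67%, SiO2 31.23%, TiO2 24.99%, SrO 1.324%, ZrO2 16.79%

Intermediates are shown, rounded to four significant figures, on the page. All arithmetic maintains full precision from first step to last. A single rounding completes every reported result. Derived quantities are carried in full float precision (the totals, yield, ignition loss, five oxide percentages, glass mass) from the batch weights on 69.32 g of glass, as quoted within either problem or answer.
What the batch supplies per oxide:
  CaO: 30.74·0.4773 + 5.640·0.5530 = 17.79 g
  SiO2: 17.33·0.3272 + 30.74·0.5197 = 21.65 g
  TiO2: 17.50·0.9899 = 17.32 g
  SrO: 1.311·0.7001 = 0.9178 g
  ZrO2: 17.33·0.6718 = 11.64 g
LOI: 1.311·0.2999 + 17.33·0.001000 + 17.50·0.01010 + 30.74·0.003000 + 5.640·0.4470 = 3.201 g
Net of LOI, the glass mass = 72.52 − 3.201 = 69.32 g (= Σ oxide masses)
each oxide over glass, ×100, is wt %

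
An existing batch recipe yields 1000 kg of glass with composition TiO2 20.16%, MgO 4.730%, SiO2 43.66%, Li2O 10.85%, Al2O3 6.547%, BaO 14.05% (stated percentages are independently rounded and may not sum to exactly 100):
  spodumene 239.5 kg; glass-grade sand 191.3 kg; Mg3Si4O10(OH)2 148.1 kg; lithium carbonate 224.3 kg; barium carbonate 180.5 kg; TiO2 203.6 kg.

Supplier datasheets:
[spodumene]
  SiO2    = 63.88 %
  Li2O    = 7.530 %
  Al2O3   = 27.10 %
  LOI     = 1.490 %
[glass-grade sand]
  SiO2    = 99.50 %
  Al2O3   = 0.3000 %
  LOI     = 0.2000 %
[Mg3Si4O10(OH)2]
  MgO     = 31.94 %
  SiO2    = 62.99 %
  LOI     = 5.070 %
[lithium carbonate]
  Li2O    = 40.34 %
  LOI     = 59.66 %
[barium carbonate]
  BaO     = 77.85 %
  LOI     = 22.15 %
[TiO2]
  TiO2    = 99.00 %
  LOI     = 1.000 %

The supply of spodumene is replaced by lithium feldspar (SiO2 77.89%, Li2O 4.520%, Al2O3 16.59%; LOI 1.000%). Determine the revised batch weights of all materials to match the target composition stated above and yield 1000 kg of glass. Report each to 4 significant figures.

The whole derivation runs at full precision in every operation — mid-chain values appear (rounded to 4 significant digits) alongside each step; a single rounding completes every reported number; all derived quantities (the yield, net glass mass, LOI, six oxide percentages, the totals) are re-derived from the batch weights per 1000 kg of glass at full float precision, as set out in either problem or answer.
Oxide mass targets, per 1000 kg glass:
  TiO2: 20.16% × 1000 = 201.6 kg
  MgO: 4.730% × 1000 = 47.30 kg
  SiO2: 43.66% × 1000 = 436.6 kg
  Li2O: 10.85% × 1000 = 108.5 kg
  Al2O3: 6.547% × 1000 = 65.47 kg
  BaO: 14.05% × 1000 = 140.5 kg
Per-oxide balance check given the weights on record, against the basis in use (sum by sum, the targets are met exact up to rounding of places):
  TiO2: 203.6·0.9900 = 201.6 kg (target 201.6 kg)
  MgO: 148.1·0.3194 = 47.30 kg (target 47.30 kg)
  SiO2: 394.0·0.7789 + 36.64·0.9950 + 148.1·0.6299 = 436.6 kg (target 436.6 kg)
  Li2O: 394.0·0.04520 + 224.8·0.4034 = 108.5 kg (target 108.5 kg)
  Al2O3: 394.0·0.1659 + 36.64·0.003000 = 65.47 kg (target 65.47 kg)
  BaO: 180.5·0.7785 = 140.5 kg (target 140.5 kg)
Auditing the glass mass value: batch total minus LOI = 1000 kg (summing oxide targets gives 1000 kg; against the stated basis, 1000 kg — any gap is answer rounding).
Batch total: Σ batch = 1188 kg; Σ batch·LOI gives LOI loss = 187.7 kg; as yield: glass ÷ batch → 84.20%.

Revised batch per 1000 kg glass:
  lithium feldspar: 394.0 kg
  glass-grade sand: 36.64 kg
  Mg3Si4O10(OH)2: 148.1 kg
  lithium carbonate: 224.8 kg
  barium carbonate: 180.5 kg
  TiO2: 203.6 kg
Total batch = 1188 kg; LOI loss = 187.7 kg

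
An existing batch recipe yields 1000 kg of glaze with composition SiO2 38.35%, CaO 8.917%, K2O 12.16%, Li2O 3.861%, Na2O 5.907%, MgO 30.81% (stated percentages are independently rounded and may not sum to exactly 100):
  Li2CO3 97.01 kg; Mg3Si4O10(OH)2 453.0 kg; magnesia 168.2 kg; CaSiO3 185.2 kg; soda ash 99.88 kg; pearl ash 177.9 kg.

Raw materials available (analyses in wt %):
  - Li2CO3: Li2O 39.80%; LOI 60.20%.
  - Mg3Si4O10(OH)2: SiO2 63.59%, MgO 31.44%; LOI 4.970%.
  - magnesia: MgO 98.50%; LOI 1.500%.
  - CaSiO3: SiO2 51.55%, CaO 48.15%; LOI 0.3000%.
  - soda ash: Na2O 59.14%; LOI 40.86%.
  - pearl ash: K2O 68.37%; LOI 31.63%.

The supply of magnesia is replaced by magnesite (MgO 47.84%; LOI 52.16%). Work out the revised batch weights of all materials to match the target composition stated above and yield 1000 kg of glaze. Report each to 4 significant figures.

Revised batch per 1000 kg glaze:
  Li2CO3: 97.01 kg
  Mg3Si4O10(OH)2: 453.0 kg
  magnesite: 346.3 kg
  CaSiO3: 185.2 kg
  soda ash: 99.88 kg
  pearl ash: 177.9 kg
Total batch = 1359 kg; LOI loss = 359.2 kg

All arithmetic holds exact precision throughout — in-progress results are displayed (rounded to four significant digits) at each printed step; a single rounding completes every reported value; all derived quantities are recomputed from the weighed amounts at 1000 kg of glass at exact precision (the six compositions, yield, glass mass, totals, LOI) as quoted within question or answer.
Oxide mass targets, per 1000 kg glaze:
  SiO2: 38.35% × 1000 = 383.5 kg
  CaO: 8.917% × 1000 = 89.17 kg
  K2O: 12.16% × 1000 = 121.6 kg
  Li2O: 3.861% × 1000 = 38.61 kg
  Na2O: 5.907% × 1000 = 59.07 kg
  MgO: 30.81% × 1000 = 308.1 kg
Mass-balance tally per oxide applying the batch weights above, at the basis given (each sum matches its target mass within answer rounding):
  SiO2: 453.0·0.6359 + 185.2·0.5155 = 383.5 kg (target 383.5 kg)
  CaO: 185.2·0.4815 = 89.17 kg (target 89.17 kg)
  K2O: 177.9·0.6837 = 121.6 kg (target 121.6 kg)
  Li2O: 97.01·0.3980 = 38.61 kg (target 38.61 kg)
  Na2O: 99.88·0.5914 = 59.07 kg (target 59.07 kg)
  MgO: 453.0·0.3144 + 346.3·0.4784 = 308.1 kg (target 308.1 kg)
Glass-mass sanity pass: the batch minus its LOI: 1000 kg (targets for the oxides total 1000 kg; with the basis standing at 1000 kg — deltas are rounding alone).
Whole-batch sum: Σ batch = 1359 kg; ignition loss, Σ(batch × LOI) = 359.2 kg; yield: glass divided by total = 73.58%.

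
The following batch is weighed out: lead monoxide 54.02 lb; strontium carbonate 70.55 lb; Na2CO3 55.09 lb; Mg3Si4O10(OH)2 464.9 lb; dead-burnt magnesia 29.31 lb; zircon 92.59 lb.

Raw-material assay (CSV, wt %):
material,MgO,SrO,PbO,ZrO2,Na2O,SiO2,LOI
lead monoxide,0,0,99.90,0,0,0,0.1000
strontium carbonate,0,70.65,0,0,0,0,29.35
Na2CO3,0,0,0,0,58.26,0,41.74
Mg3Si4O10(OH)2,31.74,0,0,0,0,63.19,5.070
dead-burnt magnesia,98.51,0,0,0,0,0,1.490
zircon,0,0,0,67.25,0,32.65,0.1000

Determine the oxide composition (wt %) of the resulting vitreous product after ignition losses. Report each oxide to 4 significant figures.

Each numeric step holds full precision through every step — intermediates are displayed rounded to 4 significant digits across the worked steps. Each reported number undergoes a single rounding. Derived quantities (yield, six oxide percentages, glass mass, ignition loss, the totals) are recomputed using the weight values per 698.6 lb of glass at full precision, exactly as printed in the problem or the answer.
Per-oxide mass from batch:
  MgO: 464.9·0.3174 + 29.31·0.9851 = 176.4 lb
  SrO: 70.55·0.7065 = 49.84 lb
  PbO: 54.02·0.9990 = 53.97 lb
  ZrO2: 92.59·0.6725 = 62.27 lb
  Na2O: 55.09·0.5826 = 32.10 lb
  SiO2: 464.9·0.6319 + 92.59·0.3265 = 324.0 lb
LOI: 54.02·0.001000 + 70.55·0.2935 + 55.09·0.4174 + 464.9·0.05070 + 29.31·0.01490 + 92.59·0.001000 = 67.85 lb
Glass = total batch minus LOI = 766.5 − 67.85 = 698.6 lb (equal to the oxide-mass sum)
each wt % is 100 × oxide ÷ glass

Glass mass = 698.6 lb (batch 766.5 − LOI 67.85).
Composition: MgO 25.25%, SrO 7.135%, PbO 7.725%, ZrO2 8.913%, Na2O 4.594%, SiO2 46.38%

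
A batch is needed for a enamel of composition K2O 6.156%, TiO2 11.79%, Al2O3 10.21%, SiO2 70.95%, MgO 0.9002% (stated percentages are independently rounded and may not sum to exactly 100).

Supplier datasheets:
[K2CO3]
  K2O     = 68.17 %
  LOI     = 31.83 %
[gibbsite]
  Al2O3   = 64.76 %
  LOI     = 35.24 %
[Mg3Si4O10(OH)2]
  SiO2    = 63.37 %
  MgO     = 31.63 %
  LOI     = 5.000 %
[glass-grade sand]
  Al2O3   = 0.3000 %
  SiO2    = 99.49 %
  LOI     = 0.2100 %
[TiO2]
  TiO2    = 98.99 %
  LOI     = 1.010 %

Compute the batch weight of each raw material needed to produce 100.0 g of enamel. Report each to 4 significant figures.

Batch per 100.0 g enamel:
  K2CO3: 9.030 g
  gibbsite: 15.44 g
  Mg3Si4O10(OH)2: 2.846 g
  glass-grade sand: 69.50 g
  TiO2: 11.91 g
Total batch = 108.7 g; LOI loss = 8.724 g; yield = 91.98%

Working values are rounded to four significant figures when quoted; full precision is held all the way through. Every reported number takes a single rounding — the derived quantities, including ignition loss, the five compositions, glass mass, the totals, yield, are computed from the weighed amounts on 100.0 g of glass at exact precision, exactly as shown in question or answer.
The oxide mass targets at 100.0 g enamel:
  K2O: 6.156% × 100.0 = 6.156 g
  TiO2: 11.79% × 100.0 = 11.79 g
  Al2O3: 10.21% × 100.0 = 10.21 g
  SiO2: 70.95% × 100.0 = 70.95 g
  MgO: 0.9002% × 100.0 = 0.9002 g
A balance pass over the oxides, from the weights as reported, for the quoted basis mass (each sum matches its target mass net of answer rounding effects):
  K2O: 9.030·0.6817 = 6.156 g (target 6.156 g)
  TiO2: 11.91·0.9899 = 11.79 g (target 11.79 g)
  Al2O3: 15.44·0.6476 + 69.50·0.003000 = 10.21 g (target 10.21 g)
  SiO2: 2.846·0.6337 + 69.50·0.9949 = 70.95 g (target 70.95 g)
  MgO: 2.846·0.3163 = 0.9002 g (target 0.9002 g)
Glass-mass bookkeeping: net batch after ignition = 100.0 g (targets for the oxides total 100.0 g; stated basis 100.0 g — deltas are rounding alone).
Whole-batch sum: Σ batch = 108.7 g; Σ batch·LOI gives LOI loss = 8.724 g; yield = glass ÷ total batch = 91.98%.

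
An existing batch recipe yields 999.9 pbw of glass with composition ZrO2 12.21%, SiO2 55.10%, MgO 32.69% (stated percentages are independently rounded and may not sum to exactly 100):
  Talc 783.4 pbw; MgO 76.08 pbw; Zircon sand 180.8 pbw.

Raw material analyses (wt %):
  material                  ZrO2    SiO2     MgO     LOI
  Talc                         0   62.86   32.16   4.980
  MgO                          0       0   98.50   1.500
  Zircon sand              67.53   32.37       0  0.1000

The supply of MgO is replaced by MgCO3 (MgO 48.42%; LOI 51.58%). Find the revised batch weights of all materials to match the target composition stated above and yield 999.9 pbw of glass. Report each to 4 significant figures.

Revised batch per 999.9 pbw glass:
  Talc: 783.4 pbw
  MgCO3: 154.8 pbw
  Zircon sand: 180.8 pbw
Total batch = 1119 pbw; LOI loss = 119.0 pbw

In-progress results are displayed rounded off to 4 significant figures in the working — the working math keeps full precision in all steps — a single rounding finalizes every reported result. All derived quantities, including yield, glass mass, totals, ignition loss, three oxide percentages, are carried using the weight values at 999.9 pbw of glass at full precision, as given in the question or the answer.
The oxide mass targets at 999.9 pbw glass:
  ZrO2: 12.21% × 999.9 = 122.1 pbw
  SiO2: 55.10% × 999.9 = 550.9 pbw
  MgO: 32.69% × 999.9 = 326.9 pbw
Oxide-by-oxide audit given the weights on record, on the stated basis (every target is met by its sum once rounding is allowed for):
  ZrO2: 180.8·0.6753 = 122.1 pbw (target 122.1 pbw)
  SiO2: 783.4·0.6286 + 180.8·0.3237 = 551.0 pbw (target 550.9 pbw)
  MgO: 783.4·0.3216 + 154.8·0.4842 = 326.9 pbw (target 326.9 pbw)
Mass balance on the glass: batch Σ − ignition loss = 1000 pbw (oxide target masses add up to 999.9 pbw; against the stated basis, 999.9 pbw — gaps are rounding artifacts).
Adding the batch up: Σ batch = 1119 pbw; LOI removed, Σ of batch·LOI: 119.0 pbw; as yield: glass ÷ batch → 89.36%.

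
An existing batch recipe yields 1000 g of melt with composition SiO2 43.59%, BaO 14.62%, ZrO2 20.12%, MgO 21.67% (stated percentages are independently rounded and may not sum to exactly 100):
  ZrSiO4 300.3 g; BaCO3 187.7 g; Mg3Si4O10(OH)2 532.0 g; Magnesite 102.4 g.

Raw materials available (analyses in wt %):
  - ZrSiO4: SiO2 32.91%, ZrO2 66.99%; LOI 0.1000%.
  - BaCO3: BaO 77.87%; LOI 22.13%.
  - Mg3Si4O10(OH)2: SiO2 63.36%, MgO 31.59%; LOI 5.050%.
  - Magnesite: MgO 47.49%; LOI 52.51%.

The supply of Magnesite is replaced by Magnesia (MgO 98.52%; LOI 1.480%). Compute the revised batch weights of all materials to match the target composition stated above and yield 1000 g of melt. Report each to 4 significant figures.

Revised batch per 1000 g melt:
  ZrSiO4: 300.3 g
  BaCO3: 187.7 g
  Mg3Si4O10(OH)2: 532.0 g
  Magnesia: 49.38 g
Total batch = 1069 g; LOI loss = 69.44 g

The intermediate values appear rounded to 4 significant figures alongside each step. All arithmetic carries full precision in every operation — each reported value is rounded once only; derived quantities (net glass mass, totals, the yield, four oxide percentages, LOI) are carried from the weighed amounts at 1000 g of glass in full precision, as written in question or answer.
Target masses of each oxide per 1000 g melt:
  SiO2: 43.59% × 1000 = 435.9 g
  BaO: 14.62% × 1000 = 146.2 g
  ZrO2: 20.12% × 1000 = 201.2 g
  MgO: 21.67% × 1000 = 216.7 g
Oxide-by-oxide audit given the weights on record, on the stated basis (summed amounts equal target values given rounding of the digits):
  SiO2: 300.3·0.3291 + 532.0·0.6336 = 435.9 g (target 435.9 g)
  BaO: 187.7·0.7787 = 146.2 g (target 146.2 g)
  ZrO2: 300.3·0.6699 = 201.2 g (target 201.2 g)
  MgO: 532.0·0.3159 + 49.38·0.9852 = 216.7 g (target 216.7 g)
The glass-mass cross-check: the batch minus its LOI: 999.9 g (oxide target masses add up to 1000 g; with the basis standing at 1000 g — gaps are rounding artifacts).
Batch grand total — Σ batch = 1069 g; Σ batch·LOI gives LOI loss = 69.44 g; yield = glass ÷ total batch = 93.51%.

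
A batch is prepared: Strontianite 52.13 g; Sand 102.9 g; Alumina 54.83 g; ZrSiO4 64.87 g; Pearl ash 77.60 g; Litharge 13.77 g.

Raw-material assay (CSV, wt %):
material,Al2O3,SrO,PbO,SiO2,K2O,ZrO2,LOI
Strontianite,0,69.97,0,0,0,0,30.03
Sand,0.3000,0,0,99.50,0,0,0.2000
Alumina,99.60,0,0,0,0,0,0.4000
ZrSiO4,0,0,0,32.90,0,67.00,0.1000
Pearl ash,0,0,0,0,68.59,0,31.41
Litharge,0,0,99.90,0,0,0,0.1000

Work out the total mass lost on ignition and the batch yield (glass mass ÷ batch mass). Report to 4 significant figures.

Every computation runs at exact precision from first step to last; the intermediate values are displayed rounded off to 4 significant digits between the steps. Each reported number sees exactly one rounding — all derived quantities (yield, glass mass, ignition loss, the six compositions, totals) are rebuilt using the weight values at 325.6 g of glass in full float precision, exactly as printed in question or answer.
Per-material ignition loss:
  Strontianite: 52.13 × 0.3003 = 15.65 g
  Sand: 102.9 × 0.002000 = 0.2058 g
  Alumina: 54.83 × 0.004000 = 0.2193 g
  ZrSiO4: 64.87 × 0.001000 = 0.06487 g
  Pearl ash: 77.60 × 0.3141 = 24.37 g
  Litharge: 13.77 × 0.001000 = 0.01377 g
Total LOI = 40.53 g
Glass = batch − LOI = 366.1 − 40.53 = 325.6 g

LOI loss = 40.53 g; glass = 325.6 g; yield = 88.93%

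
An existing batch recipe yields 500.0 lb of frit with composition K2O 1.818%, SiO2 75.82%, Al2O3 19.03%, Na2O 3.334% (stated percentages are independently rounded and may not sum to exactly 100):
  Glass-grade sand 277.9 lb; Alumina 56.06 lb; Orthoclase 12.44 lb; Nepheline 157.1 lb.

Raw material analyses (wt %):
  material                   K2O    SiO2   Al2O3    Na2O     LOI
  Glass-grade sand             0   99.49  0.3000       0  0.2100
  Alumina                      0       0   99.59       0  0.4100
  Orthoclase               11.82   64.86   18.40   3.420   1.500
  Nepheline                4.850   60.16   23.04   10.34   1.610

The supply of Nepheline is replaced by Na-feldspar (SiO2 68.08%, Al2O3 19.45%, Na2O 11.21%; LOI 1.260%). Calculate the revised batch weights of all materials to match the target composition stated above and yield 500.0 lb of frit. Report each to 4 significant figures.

Working values appear (rounded to four significant digits) alongside each step — all arithmetic keeps full float precision in all steps. Every reported value receives exactly one rounding — all derived quantities (ignition loss, yield, net glass mass, the totals, the four compositions) are recomputed from the weighed amounts per 500.0 lb of glass in exact precision, exactly as printed in question or answer.
Oxide-by-oxide targets in 500.0 lb frit:
  K2O: 1.818% × 500.0 = 9.090 lb
  SiO2: 75.82% × 500.0 = 379.1 lb
  Al2O3: 19.03% × 500.0 = 95.15 lb
  Na2O: 3.334% × 500.0 = 16.67 lb
Mass-balance tally per oxide using the reported weights, per the basis as stated (every target is met by its sum given rounding of the digits):
  K2O: 76.90·0.1182 = 9.090 lb (target 9.090 lb)
  SiO2: 245.2·0.9949 + 76.90·0.6486 + 125.2·0.6808 = 379.1 lb (target 379.1 lb)
  Al2O3: 245.2·0.003000 + 56.13·0.9959 + 76.90·0.1840 + 125.2·0.1945 = 95.14 lb (target 95.15 lb)
  Na2O: 76.90·0.03420 + 125.2·0.1121 = 16.66 lb (target 16.67 lb)
The glass-mass cross-check: batch total minus LOI = 500.0 lb (summing oxide targets gives 500.0 lb; with the basis standing at 500.0 lb — any gap is answer rounding).
Summing the batch: Σ batch = 503.4 lb; LOI removed, Σ of batch·LOI: 3.476 lb; yield = glass ÷ total batch = 99.31%.

Revised batch per 500.0 lb frit:
  Glass-grade sand: 245.2 lb
  Alumina: 56.13 lb
  Orthoclase: 76.90 lb
  Na-feldspar: 125.2 lb
Total batch = 503.4 lb; LOI loss = 3.476 lb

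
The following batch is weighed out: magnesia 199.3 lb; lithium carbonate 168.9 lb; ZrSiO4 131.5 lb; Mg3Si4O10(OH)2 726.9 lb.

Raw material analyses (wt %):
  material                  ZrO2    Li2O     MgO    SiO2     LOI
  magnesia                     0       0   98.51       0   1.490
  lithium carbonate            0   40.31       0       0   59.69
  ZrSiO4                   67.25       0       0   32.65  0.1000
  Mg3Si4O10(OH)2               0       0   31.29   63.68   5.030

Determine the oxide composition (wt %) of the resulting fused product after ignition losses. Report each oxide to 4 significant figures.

Working values are printed rounded off to 4 significant figures between the steps; the working math maintains exact precision through the solve. Every reported value receives exactly one rounding — all derived quantities (the yield, glass mass, LOI, four oxide percentages, totals) are computed starting from the weights at 1086 lb of glass in full float precision, exactly as printed in either problem or answer.
Mass of each oxide from the mix:
  ZrO2: 131.5·0.6725 = 88.43 lb
  Li2O: 168.9·0.4031 = 68.08 lb
  MgO: 199.3·0.9851 + 726.9·0.3129 = 423.8 lb
  SiO2: 131.5·0.3265 + 726.9·0.6368 = 505.8 lb
LOI: 199.3·0.01490 + 168.9·0.5969 + 131.5·0.001000 + 726.9·0.05030 = 140.5 lb
batch − LOI leaves glass = 1227 − 140.5 = 1086 lb (matching Σ of the oxides)
wt %: oxide over glass, times 100

Glass mass = 1086 lb (batch 1227 − LOI 140.5).
Composition: ZrO2 8.142%, Li2O 6.269%, MgO 39.02%, SiO2 46.57%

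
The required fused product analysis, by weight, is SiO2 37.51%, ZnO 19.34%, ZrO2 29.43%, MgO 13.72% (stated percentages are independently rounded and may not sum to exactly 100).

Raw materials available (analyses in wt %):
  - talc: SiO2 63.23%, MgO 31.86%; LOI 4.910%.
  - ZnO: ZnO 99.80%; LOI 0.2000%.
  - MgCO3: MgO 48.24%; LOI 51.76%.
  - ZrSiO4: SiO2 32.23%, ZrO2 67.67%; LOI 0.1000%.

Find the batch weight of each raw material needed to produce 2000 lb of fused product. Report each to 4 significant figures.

Batch per 2000 lb fused product:
  talc: 743.1 lb
  ZnO: 387.6 lb
  MgCO3: 78.05 lb
  ZrSiO4: 869.8 lb
Total batch = 2079 lb; LOI loss = 78.53 lb; yield = 96.22%

The whole derivation carries full float precision in all steps. Mid-chain values are printed, with 4-significant-digit rounding, in the working. Each reported figure takes just one rounding. Derived quantities, including yield, four oxide percentages, ignition loss, the totals, net glass mass, are rebuilt from the weighed amounts at 2000 lb of glass in exact precision exactly as shown in either problem or answer.
Per-oxide target masses for 2000 lb fused product:
  SiO2: 37.51% × 2000 = 750.2 lb
  ZnO: 19.34% × 2000 = 386.8 lb
  ZrO2: 29.43% × 2000 = 588.6 lb
  MgO: 13.72% × 2000 = 274.4 lb
A balance pass over the oxides, working from each reported weight, under the basis named above (target by target, the sums agree within answer rounding):
  SiO2: 743.1·0.6323 + 869.8·0.3223 = 750.2 lb (target 750.2 lb)
  ZnO: 387.6·0.9980 = 386.8 lb (target 386.8 lb)
  ZrO2: 869.8·0.6767 = 588.6 lb (target 588.6 lb)
  MgO: 743.1·0.3186 + 78.05·0.4824 = 274.4 lb (target 274.4 lb)
Auditing the glass mass value: batch total minus LOI = 2000 lb (per-oxide target masses sum to 2000 lb; with the basis standing at 2000 lb — a pure rounding effect).
Total batch = Σ batch = 2079 lb; ignition loss, Σ(batch × LOI) = 78.53 lb; the yield ratio, glass ÷ batch: 96.22%.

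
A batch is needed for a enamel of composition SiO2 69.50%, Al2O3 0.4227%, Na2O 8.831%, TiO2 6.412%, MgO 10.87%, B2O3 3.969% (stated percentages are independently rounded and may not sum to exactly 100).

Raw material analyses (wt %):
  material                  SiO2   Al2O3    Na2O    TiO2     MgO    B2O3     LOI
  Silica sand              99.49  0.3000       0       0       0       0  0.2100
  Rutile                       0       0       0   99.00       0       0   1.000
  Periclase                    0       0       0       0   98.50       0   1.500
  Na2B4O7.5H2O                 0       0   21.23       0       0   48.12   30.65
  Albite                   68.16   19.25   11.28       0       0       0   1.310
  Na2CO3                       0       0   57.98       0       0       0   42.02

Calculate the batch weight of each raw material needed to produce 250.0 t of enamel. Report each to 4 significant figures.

Working values are displayed rounded to four significant digits as written. All arithmetic runs at full float precision in all steps. Exactly one rounding goes into every reported number — the derived quantities are re-derived at exact precision (totals, LOI, yield, six oxide percentages, glass mass) from the weighed amounts per 250.0 t of glass as given in question or answer.
Per-oxide target masses for 250.0 t enamel:
  SiO2: 69.50% × 250.0 = 173.8 t
  Al2O3: 0.4227% × 250.0 = 1.057 t
  Na2O: 8.831% × 250.0 = 22.08 t
  TiO2: 6.412% × 250.0 = 16.03 t
  MgO: 10.87% × 250.0 = 27.18 t
  B2O3: 3.969% × 250.0 = 9.922 t
Balance tally, oxide-wise, applying the batch weights above, against the basis in use (summed amounts equal target values within answer rounding):
  SiO2: 172.7·0.9949 + 2.798·0.6816 = 173.7 t (target 173.8 t)
  Al2O3: 172.7·0.003000 + 2.798·0.1925 = 1.057 t (target 1.057 t)
  Na2O: 20.62·0.2123 + 2.798·0.1128 + 29.98·0.5798 = 22.08 t (target 22.08 t)
  TiO2: 16.19·0.9900 = 16.03 t (target 16.03 t)
  MgO: 27.59·0.9850 = 27.18 t (target 27.18 t)
  B2O3: 20.62·0.4812 = 9.922 t (target 9.922 t)
Mass balance on the glass: batch total minus LOI = 250.0 t (per-oxide target masses sum to 250.0 t; stated basis 250.0 t — gaps are rounding artifacts).
Batch grand total — Σ batch = 269.9 t; LOI removed, Σ of batch·LOI: 19.89 t; as yield: glass ÷ batch → 92.63%.

Batch per 250.0 t enamel:
  Silica sand: 172.7 t
  Rutile: 16.19 t
  Periclase: 27.59 t
  Na2B4O7.5H2O: 20.62 t
  Albite: 2.798 t
  Na2CO3: 29.98 t
Total batch = 269.9 t; LOI loss = 19.89 t; yield = 92.63%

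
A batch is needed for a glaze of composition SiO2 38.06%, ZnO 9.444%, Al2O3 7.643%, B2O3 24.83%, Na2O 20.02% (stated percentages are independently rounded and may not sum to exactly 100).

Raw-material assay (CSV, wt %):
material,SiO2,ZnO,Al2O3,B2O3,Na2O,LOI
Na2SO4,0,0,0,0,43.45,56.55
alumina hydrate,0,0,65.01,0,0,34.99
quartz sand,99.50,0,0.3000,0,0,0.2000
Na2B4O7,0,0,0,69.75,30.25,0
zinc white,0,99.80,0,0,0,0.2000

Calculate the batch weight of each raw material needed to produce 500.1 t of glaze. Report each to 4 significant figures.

Batch per 500.1 t glaze:
  Na2SO4: 106.5 t
  alumina hydrate: 57.91 t
  quartz sand: 191.3 t
  Na2B4O7: 178.0 t
  zinc white: 47.32 t
Total batch = 581.0 t; LOI loss = 80.97 t; yield = 86.07%

In-progress results are printed with 4-significant-figure rounding in the printout — all internal work runs at full float precision from first step to last; each reported value takes a single rounding. All derived quantities, including LOI, the five compositions, net glass mass, yield, the totals, are rebuilt from the weighed amounts on 500.1 t of glass at full float precision as quoted within the question or the answer.
Target oxide masses per 500.1 t glaze:
  SiO2: 38.06% × 500.1 = 190.3 t
  ZnO: 9.444% × 500.1 = 47.23 t
  Al2O3: 7.643% × 500.1 = 38.22 t
  B2O3: 24.83% × 500.1 = 124.2 t
  Na2O: 20.02% × 500.1 = 100.1 t
Verifying the oxide balance given the weights on record, versus the basis set out (summed amounts equal target values net of answer rounding effects):
  SiO2: 191.3·0.9950 = 190.3 t (target 190.3 t)
  ZnO: 47.32·0.9980 = 47.23 t (target 47.23 t)
  Al2O3: 57.91·0.6501 + 191.3·0.003000 = 38.22 t (target 38.22 t)
  B2O3: 178.0·0.6975 = 124.2 t (target 124.2 t)
  Na2O: 106.5·0.4345 + 178.0·0.3025 = 100.1 t (target 100.1 t)
Mass balance on the glass: net batch after ignition = 500.1 t (targets for the oxides total 500.1 t; the stated basis being 500.1 t — deltas are rounding alone).
Total batch = Σ batch = 581.0 t; the LOI term Σ batch·LOI equals 80.97 t; yield: glass divided by total = 86.07%.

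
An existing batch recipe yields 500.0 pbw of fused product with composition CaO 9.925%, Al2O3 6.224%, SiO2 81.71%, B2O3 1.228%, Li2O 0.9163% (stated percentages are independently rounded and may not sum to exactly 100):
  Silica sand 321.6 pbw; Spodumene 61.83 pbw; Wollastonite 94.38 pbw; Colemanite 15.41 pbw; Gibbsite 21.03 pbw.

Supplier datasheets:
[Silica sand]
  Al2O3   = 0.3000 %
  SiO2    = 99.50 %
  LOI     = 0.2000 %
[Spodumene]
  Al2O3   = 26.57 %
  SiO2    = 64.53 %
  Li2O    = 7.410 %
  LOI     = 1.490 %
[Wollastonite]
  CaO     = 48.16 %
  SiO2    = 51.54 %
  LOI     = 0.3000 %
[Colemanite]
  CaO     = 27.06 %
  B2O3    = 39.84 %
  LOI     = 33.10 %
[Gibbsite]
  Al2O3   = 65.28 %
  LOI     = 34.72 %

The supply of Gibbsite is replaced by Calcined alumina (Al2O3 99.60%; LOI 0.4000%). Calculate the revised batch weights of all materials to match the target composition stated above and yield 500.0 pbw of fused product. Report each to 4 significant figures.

Revised batch per 500.0 pbw fused product:
  Silica sand: 321.6 pbw
  Spodumene: 61.83 pbw
  Wollastonite: 94.38 pbw
  Colemanite: 15.41 pbw
  Calcined alumina: 13.78 pbw
Total batch = 507.0 pbw; LOI loss = 7.003 pbw

In-progress results are printed, with 4-significant-digit rounding, alongside each step; all arithmetic runs at full precision through every step; exactly one rounding lands on each reported figure. All derived quantities, including yield, totals, five oxide percentages, ignition loss, net glass mass, are recomputed starting from the weights per 500.0 pbw of glass at full precision as they appear in question or answer.
Per-oxide target masses for 500.0 pbw fused product:
  CaO: 9.925% × 500.0 = 49.62 pbw
  Al2O3: 6.224% × 500.0 = 31.12 pbw
  SiO2: 81.71% × 500.0 = 408.6 pbw
  B2O3: 1.228% × 500.0 = 6.140 pbw
  Li2O: 0.9163% × 500.0 = 4.582 pbw
Per-oxide balance check with the batch weights as given, per the basis as stated (target by target, the sums agree net of answer rounding effects):
  CaO: 94.38·0.4816 + 15.41·0.2706 = 49.62 pbw (target 49.62 pbw)
  Al2O3: 321.6·0.003000 + 61.83·0.2657 + 13.78·0.9960 = 31.12 pbw (target 31.12 pbw)
  SiO2: 321.6·0.9950 + 61.83·0.6453 + 94.38·0.5154 = 408.5 pbw (target 408.6 pbw)
  B2O3: 15.41·0.3984 = 6.139 pbw (target 6.140 pbw)
  Li2O: 61.83·0.07410 = 4.582 pbw (target 4.582 pbw)
Mass balance on the glass: batch total minus LOI = 500.0 pbw (oxide target masses add up to 500.0 pbw; the stated basis being 500.0 pbw — a pure rounding effect).
Batch grand total — Σ batch = 507.0 pbw; the LOI term Σ batch·LOI equals 7.003 pbw; yield, glass over the total, = 98.62%.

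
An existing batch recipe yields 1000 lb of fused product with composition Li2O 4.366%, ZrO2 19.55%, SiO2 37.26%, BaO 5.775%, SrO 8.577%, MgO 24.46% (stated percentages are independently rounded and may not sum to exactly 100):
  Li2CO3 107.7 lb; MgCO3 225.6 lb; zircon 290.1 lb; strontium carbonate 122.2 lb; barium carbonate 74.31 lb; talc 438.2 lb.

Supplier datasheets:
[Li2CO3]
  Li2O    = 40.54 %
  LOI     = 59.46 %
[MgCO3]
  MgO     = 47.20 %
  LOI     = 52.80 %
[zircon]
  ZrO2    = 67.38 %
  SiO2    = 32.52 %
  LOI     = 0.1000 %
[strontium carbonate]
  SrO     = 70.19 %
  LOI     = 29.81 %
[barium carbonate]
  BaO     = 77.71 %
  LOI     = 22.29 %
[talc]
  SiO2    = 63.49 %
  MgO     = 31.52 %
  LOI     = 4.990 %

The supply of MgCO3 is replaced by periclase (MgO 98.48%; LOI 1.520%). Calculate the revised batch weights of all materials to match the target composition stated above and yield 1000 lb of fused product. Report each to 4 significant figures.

Rounding to four significant figures applies to every working value as shown — the whole derivation maintains exact precision from first step to last. A single rounding yields each reported figure; derived quantities (the totals, net glass mass, the six compositions, yield, LOI) are computed in exact precision from the weighed amounts on 1000 lb of glass as they appear in either problem or answer.
Target oxide masses per 1000 lb fused product:
  Li2O: 4.366% × 1000 = 43.66 lb
  ZrO2: 19.55% × 1000 = 195.5 lb
  SiO2: 37.26% × 1000 = 372.6 lb
  BaO: 5.775% × 1000 = 57.75 lb
  SrO: 8.577% × 1000 = 85.77 lb
  MgO: 24.46% × 1000 = 244.6 lb
Verifying the oxide balance given the weights on record, for the quoted basis mass (every target is met by its sum exact up to rounding of places):
  Li2O: 107.7·0.4054 = 43.66 lb (target 43.66 lb)
  ZrO2: 290.1·0.6738 = 195.5 lb (target 195.5 lb)
  SiO2: 290.1·0.3252 + 438.2·0.6349 = 372.6 lb (target 372.6 lb)
  BaO: 74.31·0.7771 = 57.75 lb (target 57.75 lb)
  SrO: 122.2·0.7019 = 85.77 lb (target 85.77 lb)
  MgO: 108.1·0.9848 + 438.2·0.3152 = 244.6 lb (target 244.6 lb)
Glass-mass closure: net batch after ignition = 999.8 lb (per-oxide target masses sum to 999.9 lb; with the basis standing at 1000 lb — rounding explains the deltas).
Batch grand total — Σ batch = 1141 lb; ignition loss, Σ(batch × LOI) = 140.8 lb; yield: glass divided by total = 87.65%.

Revised batch per 1000 lb fused product:
  Li2CO3: 107.7 lb
  periclase: 108.1 lb
  zircon: 290.1 lb
  strontium carbonate: 122.2 lb
  barium carbonate: 74.31 lb
  talc: 438.2 lb
Total batch = 1141 lb; LOI loss = 140.8 lb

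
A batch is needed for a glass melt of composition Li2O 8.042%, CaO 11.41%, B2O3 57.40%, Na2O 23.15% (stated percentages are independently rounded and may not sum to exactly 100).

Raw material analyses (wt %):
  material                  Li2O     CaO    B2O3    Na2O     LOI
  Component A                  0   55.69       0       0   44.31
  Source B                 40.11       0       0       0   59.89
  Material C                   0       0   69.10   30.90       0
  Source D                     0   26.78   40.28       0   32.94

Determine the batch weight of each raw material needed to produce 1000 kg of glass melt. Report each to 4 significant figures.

All arithmetic holds full precision through every step. Mid-chain values are shown rounded to four significant figures in the printout — every reported value takes just one rounding. Derived quantities are re-derived in exact precision (totals, four oxide percentages, yield, ignition loss, glass mass) starting from the weights per 1000 kg of glass, as written in question or answer.
Per-oxide target masses for 1000 kg glass melt:
  Li2O: 8.042% × 1000 = 80.42 kg
  CaO: 11.41% × 1000 = 114.1 kg
  B2O3: 57.40% × 1000 = 574.0 kg
  Na2O: 23.15% × 1000 = 231.5 kg
Mass-balance tally per oxide working from each reported weight, under the basis named above (summed amounts equal target values once rounding is allowed for):
  Li2O: 200.5·0.4011 = 80.42 kg (target 80.42 kg)
  CaO: 137.7·0.5569 + 139.8·0.2678 = 114.1 kg (target 114.1 kg)
  B2O3: 749.2·0.6910 + 139.8·0.4028 = 574.0 kg (target 574.0 kg)
  Na2O: 749.2·0.3090 = 231.5 kg (target 231.5 kg)
Glass-mass sanity pass: Σ batch − LOI loss = 1000 kg (targets for the oxides total 1000 kg; basis as stated: 1000 kg — deltas are rounding alone).
Batch total: Σ batch = 1227 kg; Σ batch·LOI gives LOI loss = 227.1 kg; yield: glass divided by total = 81.49%.

Batch per 1000 kg glass melt:
  Component A: 137.7 kg
  Source B: 200.5 kg
  Material C: 749.2 kg
  Source D: 139.8 kg
Total batch = 1227 kg; LOI loss = 227.1 kg; yield = 81.49%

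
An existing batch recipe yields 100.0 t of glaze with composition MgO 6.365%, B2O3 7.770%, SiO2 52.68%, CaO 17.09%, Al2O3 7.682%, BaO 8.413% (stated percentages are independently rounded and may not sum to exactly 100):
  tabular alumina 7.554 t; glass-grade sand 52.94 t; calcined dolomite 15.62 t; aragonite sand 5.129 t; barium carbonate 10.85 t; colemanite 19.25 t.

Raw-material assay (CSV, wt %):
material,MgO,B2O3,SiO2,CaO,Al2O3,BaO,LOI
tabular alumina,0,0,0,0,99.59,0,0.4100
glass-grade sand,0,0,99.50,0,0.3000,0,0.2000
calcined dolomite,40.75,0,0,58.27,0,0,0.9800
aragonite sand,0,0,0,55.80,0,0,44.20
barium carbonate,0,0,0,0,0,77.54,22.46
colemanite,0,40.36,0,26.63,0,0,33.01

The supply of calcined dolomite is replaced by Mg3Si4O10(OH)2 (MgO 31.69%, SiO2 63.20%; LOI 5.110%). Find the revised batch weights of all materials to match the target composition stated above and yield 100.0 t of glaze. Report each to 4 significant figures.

The whole derivation holds exact precision at every stage. Values along the way appear, rounded to four significant figures, at each printed step — every reported figure includes exactly one rounding — the derived quantities, including glass mass, ignition loss, yield, the six compositions, totals, are rebuilt from the batch weights on 100.0 t of glass in full float precision, as given in the problem or the answer.
The oxide mass targets at 100.0 t glaze:
  MgO: 6.365% × 100.0 = 6.365 t
  B2O3: 7.770% × 100.0 = 7.770 t
  SiO2: 52.68% × 100.0 = 52.68 t
  CaO: 17.09% × 100.0 = 17.09 t
  Al2O3: 7.682% × 100.0 = 7.682 t
  BaO: 8.413% × 100.0 = 8.413 t
Oxide-by-oxide audit using the reported weights, under the basis named above (sum by sum, the targets are met net of answer rounding effects):
  MgO: 20.09·0.3169 = 6.367 t (target 6.365 t)
  B2O3: 19.25·0.4036 = 7.769 t (target 7.770 t)
  SiO2: 40.19·0.9950 + 20.09·0.6320 = 52.69 t (target 52.68 t)
  CaO: 21.44·0.5580 + 19.25·0.2663 = 17.09 t (target 17.09 t)
  Al2O3: 7.593·0.9959 + 40.19·0.003000 = 7.682 t (target 7.682 t)
  BaO: 10.85·0.7754 = 8.413 t (target 8.413 t)
Glass mass check: the batch minus its LOI: 100.0 t (summing oxide targets gives 100.0 t; versus the stated basis of 100.0 t — differing by rounding only).
Summing the batch: Σ batch = 119.4 t; LOI loss = Σ batch·LOI = 19.41 t; yield, glass over the total, = 83.75%.

Revised batch per 100.0 t glaze:
  tabular alumina: 7.593 t
  glass-grade sand: 40.19 t
  Mg3Si4O10(OH)2: 20.09 t
  aragonite sand: 21.44 t
  barium carbonate: 10.85 t
  colemanite: 19.25 t
Total batch = 119.4 t; LOI loss = 19.41 t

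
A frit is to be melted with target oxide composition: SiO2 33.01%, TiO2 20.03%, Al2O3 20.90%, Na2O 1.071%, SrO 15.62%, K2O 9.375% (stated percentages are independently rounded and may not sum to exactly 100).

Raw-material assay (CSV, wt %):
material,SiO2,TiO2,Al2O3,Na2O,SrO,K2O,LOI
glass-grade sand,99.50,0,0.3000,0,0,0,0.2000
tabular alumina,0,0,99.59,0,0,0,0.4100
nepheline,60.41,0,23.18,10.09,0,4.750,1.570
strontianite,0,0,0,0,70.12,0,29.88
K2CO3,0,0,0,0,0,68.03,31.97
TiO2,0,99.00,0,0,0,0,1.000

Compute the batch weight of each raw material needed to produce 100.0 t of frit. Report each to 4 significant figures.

Batch per 100.0 t frit:
  glass-grade sand: 26.73 t
  tabular alumina: 18.43 t
  nepheline: 10.61 t
  strontianite: 22.28 t
  K2CO3: 13.04 t
  TiO2: 20.23 t
Total batch = 111.3 t; LOI loss = 11.32 t; yield = 89.83%

Each numeric step holds full float precision through every step; in-progress results are displayed rounded to 4 significant digits on the page; a single rounding completes each reported result. Derived quantities, which include yield, totals, ignition loss, glass mass, six oxide percentages, are re-derived at exact precision, exactly as shown in the problem or the answer, from the weighed amounts for 100.0 t of glass.
The oxide mass targets at 100.0 t frit:
  SiO2: 33.01% × 100.0 = 33.01 t
  TiO2: 20.03% × 100.0 = 20.03 t
  Al2O3: 20.90% × 100.0 = 20.90 t
  Na2O: 1.071% × 100.0 = 1.071 t
  SrO: 15.62% × 100.0 = 15.62 t
  K2O: 9.375% × 100.0 = 9.375 t
Per-oxide balance check using the reported weights, relative to the basis at hand (each sum matches its target mass net of answer rounding effects):
  SiO2: 26.73·0.9950 + 10.61·0.6041 = 33.01 t (target 33.01 t)
  TiO2: 20.23·0.9900 = 20.03 t (target 20.03 t)
  Al2O3: 26.73·0.003000 + 18.43·0.9959 + 10.61·0.2318 = 20.89 t (target 20.90 t)
  Na2O: 10.61·0.1009 = 1.071 t (target 1.071 t)
  SrO: 22.28·0.7012 = 15.62 t (target 15.62 t)
  K2O: 10.61·0.04750 + 13.04·0.6803 = 9.375 t (target 9.375 t)
The glass-mass cross-check: batch total minus LOI = 100.0 t (oxide target masses add up to 100.0 t; stated basis 100.0 t — gaps are rounding artifacts).
Batch total: Σ batch = 111.3 t; ignition loss, Σ(batch × LOI) = 11.32 t; yield, glass over the total, = 89.83%.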